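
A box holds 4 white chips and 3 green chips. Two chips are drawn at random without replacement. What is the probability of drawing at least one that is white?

6/7

P(no white) = 3/7 × 2/6 = 6/42 = 1/7.
P(at least one) = 1 − 1/7 = 6/7.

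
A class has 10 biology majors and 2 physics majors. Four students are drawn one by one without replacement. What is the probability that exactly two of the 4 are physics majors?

1/11

One ordering (physics majors drawn first) has probability 2/12 × 1/11 × 10/10 × 9/9 = 180/11880 = 1/66.
There are C(4,2) = 6 such orderings, each equally likely, so P = 6 × 1/66 = 1/11.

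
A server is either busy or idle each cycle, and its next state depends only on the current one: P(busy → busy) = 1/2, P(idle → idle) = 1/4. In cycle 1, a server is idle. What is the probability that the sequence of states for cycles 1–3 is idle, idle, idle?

1/16

Cycle 1 is given. For each transition, use the conditional probability from the current state:
P(idle | idle) = 1/4; P(idle | idle) = 1/4.
P = 1/4 × 1/4 = 1/16.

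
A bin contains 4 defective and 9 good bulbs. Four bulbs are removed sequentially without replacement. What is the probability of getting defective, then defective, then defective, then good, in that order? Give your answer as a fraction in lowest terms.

9/715

Each draw changes the counts, so multiply the conditional probabilities along the sequence:
P = 4/13 × 3/12 × 2/11 × 9/10 = 216/17160 = 9/715.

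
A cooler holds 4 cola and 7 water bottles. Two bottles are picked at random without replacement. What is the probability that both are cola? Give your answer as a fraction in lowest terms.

P(every draw is cola) = 4/11 × 3/10 = 12/110 = 6/55.

6/55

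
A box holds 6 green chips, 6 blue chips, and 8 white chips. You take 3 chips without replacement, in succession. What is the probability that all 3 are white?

P(every draw is white) = 8/20 × 7/19 × 6/18 = 336/6840 = 14/285.

14/285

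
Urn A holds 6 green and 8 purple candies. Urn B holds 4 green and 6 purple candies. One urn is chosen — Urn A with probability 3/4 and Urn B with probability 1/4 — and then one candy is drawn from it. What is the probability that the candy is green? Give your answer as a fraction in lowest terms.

From Urn A: P(green) = 6/14.
From Urn B: P(green) = 4/10.
Total probability = (3/4)(6/14) + (1/4)(4/10) = 59/140.

59/140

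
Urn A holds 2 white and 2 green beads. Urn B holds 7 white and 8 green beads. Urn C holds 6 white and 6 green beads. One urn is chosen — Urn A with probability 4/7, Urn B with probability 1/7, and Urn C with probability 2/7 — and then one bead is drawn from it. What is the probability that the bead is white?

52/105

From Urn A: P(white) = 2/4.
From Urn B: P(white) = 7/15.
From Urn C: P(white) = 6/12.
Total probability = (4/7)(2/4) + (1/7)(7/15) + (2/7)(6/12) = 52/105.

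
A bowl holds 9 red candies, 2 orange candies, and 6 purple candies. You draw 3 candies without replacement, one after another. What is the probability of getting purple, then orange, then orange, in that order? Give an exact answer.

Each draw changes the counts, so multiply the conditional probabilities along the sequence:
P = 6/17 × 2/16 × 1/15 = 12/4080 = 1/340.

1/340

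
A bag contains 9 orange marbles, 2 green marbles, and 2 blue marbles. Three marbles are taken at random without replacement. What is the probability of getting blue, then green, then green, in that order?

1/429

Chain rule:
P = 2/13 × 2/12 × 1/11 = 4/1716 = 1/429.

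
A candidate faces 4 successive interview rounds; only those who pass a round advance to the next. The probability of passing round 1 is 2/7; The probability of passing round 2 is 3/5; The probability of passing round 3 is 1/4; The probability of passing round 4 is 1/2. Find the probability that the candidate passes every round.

Each stage is reached only if all earlier stages succeed, so
P = 2/7 × 3/5 × 1/4 × 1/2 = 6/280 = 3/140.

3/140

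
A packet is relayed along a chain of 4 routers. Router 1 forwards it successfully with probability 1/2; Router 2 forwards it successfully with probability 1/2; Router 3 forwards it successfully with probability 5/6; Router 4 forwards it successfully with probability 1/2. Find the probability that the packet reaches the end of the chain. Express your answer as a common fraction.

The events are sequential, so multiply the conditional probabilities:
P = 1/2 × 1/2 × 5/6 × 1/2 = 5/48.

5/48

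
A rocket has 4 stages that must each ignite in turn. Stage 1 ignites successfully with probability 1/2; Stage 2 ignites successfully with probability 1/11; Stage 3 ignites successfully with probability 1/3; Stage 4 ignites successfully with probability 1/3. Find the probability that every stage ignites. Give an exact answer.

1/198

The events are sequential, so multiply the conditional probabilities:
P = 1/2 × 1/11 × 1/3 × 1/3 = 1/198.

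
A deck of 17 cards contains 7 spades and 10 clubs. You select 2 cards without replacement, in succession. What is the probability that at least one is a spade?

91/136

P(no spades) = 10/17 × 9/16 = 90/272 = 45/136.
P(at least one) = 1 − 45/136 = 91/136.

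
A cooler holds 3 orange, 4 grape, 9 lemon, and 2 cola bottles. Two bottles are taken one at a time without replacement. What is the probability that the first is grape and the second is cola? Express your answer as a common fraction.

Chain rule:
P = 4/18 × 2/17 = 8/306 = 4/153.

4/153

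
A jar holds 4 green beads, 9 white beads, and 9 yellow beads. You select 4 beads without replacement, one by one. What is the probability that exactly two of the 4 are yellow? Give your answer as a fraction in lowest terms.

2808/7315

One ordering (yellow drawn first) has probability 9/22 × 8/21 × 13/20 × 12/19 = 11232/175560 = 468/7315.
There are C(4,2) = 6 such orderings, each equally likely, so P = 6 × 468/7315 = 2808/7315.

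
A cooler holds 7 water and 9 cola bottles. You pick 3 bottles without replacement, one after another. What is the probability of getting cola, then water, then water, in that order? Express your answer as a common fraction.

9/80

Each draw changes the counts, so multiply the conditional probabilities along the sequence:
P = 9/16 × 7/15 × 6/14 = 378/3360 = 9/80.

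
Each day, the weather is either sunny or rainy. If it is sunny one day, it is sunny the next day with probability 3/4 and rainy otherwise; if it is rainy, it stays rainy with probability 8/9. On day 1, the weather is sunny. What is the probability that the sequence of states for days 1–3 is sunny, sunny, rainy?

3/16

Day 1 is given. For each transition, use the conditional probability from the current state:
P(sunny | sunny) = 3/4; P(rainy | sunny) = 1/4.
P = 3/4 × 1/4 = 3/16.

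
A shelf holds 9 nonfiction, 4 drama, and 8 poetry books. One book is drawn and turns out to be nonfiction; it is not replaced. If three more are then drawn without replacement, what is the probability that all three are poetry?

14/285

After the first draw, 8 of the remaining 20 books are poetry.
P = 8/20 × 7/19 × 6/18 = 336/6840 = 14/285.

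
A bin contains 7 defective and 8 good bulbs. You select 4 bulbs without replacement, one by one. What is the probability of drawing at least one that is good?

38/39

P(no good) = 7/15 × 6/14 × 5/13 × 4/12 = 840/32760 = 1/39.
P(at least one) = 1 − 1/39 = 38/39.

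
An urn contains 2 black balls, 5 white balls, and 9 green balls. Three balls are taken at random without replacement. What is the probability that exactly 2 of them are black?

One ordering (black drawn first) has probability 2/16 × 1/15 × 14/14 = 28/3360 = 1/120.
There are C(3,2) = 3 such orderings, each equally likely, so P = 3 × 1/120 = 1/40.

1/40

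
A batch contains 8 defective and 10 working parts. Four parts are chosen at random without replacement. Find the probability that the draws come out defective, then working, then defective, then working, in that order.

7/102

Multiply the probability of each draw given the previous ones:
P = 8/18 × 10/17 × 7/16 × 9/15 = 5040/73440 = 7/102.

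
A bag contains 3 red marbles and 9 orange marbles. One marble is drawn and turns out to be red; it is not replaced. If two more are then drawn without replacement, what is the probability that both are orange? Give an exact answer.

After the first draw, 9 of the remaining 11 marbles are orange.
P = 9/11 × 8/10 = 72/110 = 36/55.

36/55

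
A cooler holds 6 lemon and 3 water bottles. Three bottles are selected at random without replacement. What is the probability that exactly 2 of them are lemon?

15/28

One ordering (lemon drawn first) has probability 6/9 × 5/8 × 3/7 = 90/504 = 5/28.
There are C(3,2) = 3 such orderings, each equally likely, so P = 3 × 5/28 = 15/28.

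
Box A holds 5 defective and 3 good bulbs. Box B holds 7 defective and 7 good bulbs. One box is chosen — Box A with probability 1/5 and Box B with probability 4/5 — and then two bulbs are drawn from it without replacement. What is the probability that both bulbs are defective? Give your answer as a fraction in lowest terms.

233/910

From Box A: P(both defective) = (5/8)(4/7) = 5/14.
From Box B: P(both defective) = (7/14)(6/13) = 3/13.
Total probability = (1/5)(5/14) + (4/5)(3/13) = 233/910.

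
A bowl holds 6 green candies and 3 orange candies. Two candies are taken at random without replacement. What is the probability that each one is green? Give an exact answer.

5/12

P(every draw is green) = 6/9 × 5/8 = 30/72 = 5/12.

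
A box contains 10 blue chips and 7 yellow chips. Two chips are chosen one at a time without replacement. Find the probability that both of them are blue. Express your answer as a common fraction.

45/136

P(every draw is blue) = 10/17 × 9/16 = 90/272 = 45/136.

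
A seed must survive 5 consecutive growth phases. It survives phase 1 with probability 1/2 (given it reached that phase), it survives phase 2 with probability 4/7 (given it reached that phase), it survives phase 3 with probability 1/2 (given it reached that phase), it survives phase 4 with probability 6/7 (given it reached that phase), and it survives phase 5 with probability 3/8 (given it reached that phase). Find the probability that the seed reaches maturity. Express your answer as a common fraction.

9/196

The events are sequential, so multiply the conditional probabilities:
P = 1/2 × 4/7 × 1/2 × 6/7 × 3/8 = 72/1568 = 9/196.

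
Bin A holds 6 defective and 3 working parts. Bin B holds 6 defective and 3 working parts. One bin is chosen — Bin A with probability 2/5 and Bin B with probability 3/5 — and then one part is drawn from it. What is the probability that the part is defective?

2/3

From Bin A: P(defective) = 6/9.
From Bin B: P(defective) = 6/9.
Total probability = (2/5)(6/9) + (3/5)(6/9) = 2/3.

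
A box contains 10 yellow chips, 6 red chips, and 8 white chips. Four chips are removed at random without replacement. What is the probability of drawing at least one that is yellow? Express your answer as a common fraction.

P(no yellow) = 14/24 × 13/23 × 12/22 × 11/21 = 24024/255024 = 13/138.
P(at least one) = 1 − 13/138 = 125/138.

125/138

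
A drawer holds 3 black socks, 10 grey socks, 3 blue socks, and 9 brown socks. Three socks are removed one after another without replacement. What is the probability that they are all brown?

P(all brown) = 9/25 × 8/24 × 7/23 = 504/13800 = 21/575.

21/575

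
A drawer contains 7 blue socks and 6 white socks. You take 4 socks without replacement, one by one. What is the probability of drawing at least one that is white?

136/143

P(no white) = 7/13 × 6/12 × 5/11 × 4/10 = 840/17160 = 7/143.
P(at least one) = 1 − 7/143 = 136/143.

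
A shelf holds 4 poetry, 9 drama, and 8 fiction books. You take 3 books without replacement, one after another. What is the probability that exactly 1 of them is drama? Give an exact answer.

One ordering (drama drawn first) has probability 9/21 × 12/20 × 11/19 = 1188/7980 = 99/665.
There are C(3,1) = 3 such orderings, each equally likely, so P = 3 × 99/665 = 297/665.

297/665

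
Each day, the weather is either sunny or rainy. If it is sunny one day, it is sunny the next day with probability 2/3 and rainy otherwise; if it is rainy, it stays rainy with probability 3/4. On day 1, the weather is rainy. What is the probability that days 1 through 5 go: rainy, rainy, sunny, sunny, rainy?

Day 1 is given. For each transition, use the conditional probability from the current state:
P(rainy | rainy) = 3/4; P(sunny | rainy) = 1/4; P(sunny | sunny) = 2/3; P(rainy | sunny) = 1/3.
P = 3/4 × 1/4 × 2/3 × 1/3 = 6/144 = 1/24.

1/24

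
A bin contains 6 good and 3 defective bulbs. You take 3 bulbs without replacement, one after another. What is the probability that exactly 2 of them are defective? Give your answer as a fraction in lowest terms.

3/14

One ordering (defective drawn first) has probability 3/9 × 2/8 × 6/7 = 36/504 = 1/14.
There are C(3,2) = 3 such orderings, each equally likely, so P = 3 × 1/14 = 3/14.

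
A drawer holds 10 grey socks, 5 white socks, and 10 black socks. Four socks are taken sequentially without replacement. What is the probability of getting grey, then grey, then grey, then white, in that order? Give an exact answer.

Each draw changes the counts, so multiply the conditional probabilities along the sequence:
P = 10/25 × 9/24 × 8/23 × 5/22 = 3600/303600 = 3/253.

3/253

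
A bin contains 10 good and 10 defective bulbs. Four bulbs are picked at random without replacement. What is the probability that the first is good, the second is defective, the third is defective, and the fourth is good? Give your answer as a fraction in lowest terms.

Chain rule:
P = 10/20 × 10/19 × 9/18 × 9/17 = 8100/116280 = 45/646.

45/646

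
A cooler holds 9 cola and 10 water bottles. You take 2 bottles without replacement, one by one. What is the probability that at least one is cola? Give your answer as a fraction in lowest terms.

P(no cola) = 10/19 × 9/18 = 90/342 = 5/19.
P(at least one) = 1 − 5/19 = 14/19.

14/19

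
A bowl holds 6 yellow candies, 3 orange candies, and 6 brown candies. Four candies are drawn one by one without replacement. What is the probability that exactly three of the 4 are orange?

One ordering (orange drawn first) has probability 3/15 × 2/14 × 1/13 × 12/12 = 72/32760 = 1/455.
There are C(4,3) = 4 such orderings, each equally likely, so P = 4 × 1/455 = 4/455.

4/455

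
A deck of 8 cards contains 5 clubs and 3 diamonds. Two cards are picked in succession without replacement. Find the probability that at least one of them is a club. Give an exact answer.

P(no clubs) = 3/8 × 2/7 = 6/56 = 3/28.
P(at least one) = 1 − 3/28 = 25/28.

25/28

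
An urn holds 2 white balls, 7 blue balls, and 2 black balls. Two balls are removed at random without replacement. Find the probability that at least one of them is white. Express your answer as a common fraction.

19/55

P(no white) = 9/11 × 8/10 = 72/110 = 36/55.
P(at least one) = 1 − 36/55 = 19/55.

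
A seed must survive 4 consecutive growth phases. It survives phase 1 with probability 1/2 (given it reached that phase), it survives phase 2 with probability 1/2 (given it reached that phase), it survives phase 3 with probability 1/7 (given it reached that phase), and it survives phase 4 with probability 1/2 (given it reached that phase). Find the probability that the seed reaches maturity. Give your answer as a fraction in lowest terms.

The events are sequential, so multiply the conditional probabilities:
P = 1/2 × 1/2 × 1/7 × 1/2 = 1/56.

1/56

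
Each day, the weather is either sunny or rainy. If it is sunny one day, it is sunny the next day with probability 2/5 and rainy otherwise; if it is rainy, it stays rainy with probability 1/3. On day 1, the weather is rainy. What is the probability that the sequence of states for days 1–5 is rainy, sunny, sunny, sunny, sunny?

Day 1 is given. For each transition, use the conditional probability from the current state:
P(sunny | rainy) = 2/3; P(sunny | sunny) = 2/5; P(sunny | sunny) = 2/5; P(sunny | sunny) = 2/5.
P = 2/3 × 2/5 × 2/5 × 2/5 = 16/375.

16/375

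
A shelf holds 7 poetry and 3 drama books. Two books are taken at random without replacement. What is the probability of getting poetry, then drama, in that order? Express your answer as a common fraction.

Chain rule:
P = 7/10 × 3/9 = 21/90 = 7/30.

7/30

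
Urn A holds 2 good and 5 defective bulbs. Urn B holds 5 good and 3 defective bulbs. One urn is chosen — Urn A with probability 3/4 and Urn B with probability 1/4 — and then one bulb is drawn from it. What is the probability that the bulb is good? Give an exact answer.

83/224

From Urn A: P(good) = 2/7.
From Urn B: P(good) = 5/8.
Total probability = (3/4)(2/7) + (1/4)(5/8) = 83/224.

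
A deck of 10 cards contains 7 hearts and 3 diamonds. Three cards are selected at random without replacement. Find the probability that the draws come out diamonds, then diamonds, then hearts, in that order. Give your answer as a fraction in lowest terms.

Chain rule:
P = 3/10 × 2/9 × 7/8 = 42/720 = 7/120.

7/120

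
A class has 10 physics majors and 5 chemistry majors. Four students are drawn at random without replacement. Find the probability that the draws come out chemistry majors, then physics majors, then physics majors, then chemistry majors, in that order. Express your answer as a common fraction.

Chain rule:
P = 5/15 × 10/14 × 9/13 × 4/12 = 1800/32760 = 5/91.

5/91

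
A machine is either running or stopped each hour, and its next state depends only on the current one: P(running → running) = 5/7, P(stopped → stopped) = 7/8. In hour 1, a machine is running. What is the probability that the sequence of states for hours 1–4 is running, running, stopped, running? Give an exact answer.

5/196

Hour 1 is given. For each transition, use the conditional probability from the current state:
P(running | running) = 5/7; P(stopped | running) = 2/7; P(running | stopped) = 1/8.
P = 5/7 × 2/7 × 1/8 = 10/392 = 5/196.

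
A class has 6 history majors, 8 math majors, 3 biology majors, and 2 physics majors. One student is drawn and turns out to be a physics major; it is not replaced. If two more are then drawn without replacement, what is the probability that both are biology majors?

1/51

After the first draw, 3 of the remaining 18 students are biology majors.
P = 3/18 × 2/17 = 6/306 = 1/51.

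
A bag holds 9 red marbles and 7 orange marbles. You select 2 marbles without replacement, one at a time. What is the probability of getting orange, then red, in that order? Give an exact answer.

Chain rule:
P = 7/16 × 9/15 = 63/240 = 21/80.

21/80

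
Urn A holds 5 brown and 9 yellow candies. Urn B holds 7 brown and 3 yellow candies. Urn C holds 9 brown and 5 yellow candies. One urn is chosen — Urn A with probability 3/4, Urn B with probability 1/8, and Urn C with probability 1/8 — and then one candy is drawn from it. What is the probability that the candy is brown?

61/140

From Urn A: P(brown) = 5/14.
From Urn B: P(brown) = 7/10.
From Urn C: P(brown) = 9/14.
Total probability = (3/4)(5/14) + (1/8)(7/10) + (1/8)(9/14) = 61/140.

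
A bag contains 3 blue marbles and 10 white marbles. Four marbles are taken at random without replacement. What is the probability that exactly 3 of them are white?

72/143

One ordering (white drawn first) has probability 10/13 × 9/12 × 8/11 × 3/10 = 2160/17160 = 18/143.
There are C(4,3) = 4 such orderings, each equally likely, so P = 4 × 18/143 = 72/143.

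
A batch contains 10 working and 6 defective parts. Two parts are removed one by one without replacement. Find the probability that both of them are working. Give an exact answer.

P(every draw is working) = 10/16 × 9/15 = 90/240 = 3/8.

3/8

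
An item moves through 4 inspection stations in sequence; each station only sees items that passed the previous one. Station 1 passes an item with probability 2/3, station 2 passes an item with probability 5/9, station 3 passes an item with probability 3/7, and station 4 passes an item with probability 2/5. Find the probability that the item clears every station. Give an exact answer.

Multiplying along the chain,
P = 2/3 × 5/9 × 3/7 × 2/5 = 60/945 = 4/63.

4/63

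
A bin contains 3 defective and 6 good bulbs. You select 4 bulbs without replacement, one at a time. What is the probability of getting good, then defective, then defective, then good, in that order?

Multiply the probability of each draw given the previous ones:
P = 6/9 × 3/8 × 2/7 × 5/6 = 180/3024 = 5/84.

5/84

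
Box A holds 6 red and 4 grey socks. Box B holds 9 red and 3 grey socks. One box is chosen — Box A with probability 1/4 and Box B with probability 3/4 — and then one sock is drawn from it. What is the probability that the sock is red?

From Box A: P(red) = 6/10.
From Box B: P(red) = 9/12.
Total probability = (1/4)(6/10) + (3/4)(9/12) = 57/80.

57/80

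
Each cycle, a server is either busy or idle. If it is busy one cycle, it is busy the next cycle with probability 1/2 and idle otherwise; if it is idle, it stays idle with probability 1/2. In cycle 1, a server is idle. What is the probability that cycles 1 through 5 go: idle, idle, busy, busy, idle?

Cycle 1 is given. For each transition, use the conditional probability from the current state:
P(idle | idle) = 1/2; P(busy | idle) = 1/2; P(busy | busy) = 1/2; P(idle | busy) = 1/2.
P = 1/2 × 1/2 × 1/2 × 1/2 = 1/16.

1/16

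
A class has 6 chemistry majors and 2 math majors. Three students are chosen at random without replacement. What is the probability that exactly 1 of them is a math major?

15/28

One ordering (a math major drawn first) has probability 2/8 × 6/7 × 5/6 = 60/336 = 5/28.
There are C(3,1) = 3 such orderings, each equally likely, so P = 3 × 5/28 = 15/28.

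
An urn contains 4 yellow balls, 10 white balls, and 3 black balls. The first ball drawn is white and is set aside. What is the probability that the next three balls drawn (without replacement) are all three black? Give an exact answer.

1/560

After the first draw, 3 of the remaining 16 balls are black.
P = 3/16 × 2/15 × 1/14 = 6/3360 = 1/560.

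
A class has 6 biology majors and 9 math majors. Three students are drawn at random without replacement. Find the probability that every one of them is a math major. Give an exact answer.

P(all math majors) = 9/15 × 8/14 × 7/13 = 504/2730 = 12/65.

12/65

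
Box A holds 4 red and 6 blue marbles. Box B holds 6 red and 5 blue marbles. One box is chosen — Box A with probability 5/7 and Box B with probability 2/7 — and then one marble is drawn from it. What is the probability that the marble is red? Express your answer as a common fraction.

From Box A: P(red) = 4/10.
From Box B: P(red) = 6/11.
Total probability = (5/7)(4/10) + (2/7)(6/11) = 34/77.

34/77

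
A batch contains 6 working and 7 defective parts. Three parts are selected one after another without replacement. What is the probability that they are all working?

10/143

P = 6/13 × 5/12 × 4/11 = 120/1716 = 10/143.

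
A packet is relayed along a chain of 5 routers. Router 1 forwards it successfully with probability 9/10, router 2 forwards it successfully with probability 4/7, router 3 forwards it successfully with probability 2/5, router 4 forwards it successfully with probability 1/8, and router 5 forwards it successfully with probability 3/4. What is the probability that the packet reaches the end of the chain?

27/1400

Multiplying along the chain,
P = 9/10 × 4/7 × 2/5 × 1/8 × 3/4 = 216/11200 = 27/1400.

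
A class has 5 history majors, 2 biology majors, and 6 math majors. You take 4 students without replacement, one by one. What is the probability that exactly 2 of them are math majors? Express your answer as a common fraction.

One ordering (math majors drawn first) has probability 6/13 × 5/12 × 7/11 × 6/10 = 1260/17160 = 21/286.
There are C(4,2) = 6 such orderings, each equally likely, so P = 6 × 21/286 = 63/143.

63/143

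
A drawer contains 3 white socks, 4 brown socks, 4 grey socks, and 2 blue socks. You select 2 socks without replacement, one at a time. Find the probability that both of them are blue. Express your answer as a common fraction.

P(every draw is blue) = 2/13 × 1/12 = 2/156 = 1/78.

1/78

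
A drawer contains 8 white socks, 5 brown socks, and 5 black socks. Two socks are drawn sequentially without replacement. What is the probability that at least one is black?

P(no black) = 13/18 × 12/17 = 156/306 = 26/51.
P(at least one) = 1 − 26/51 = 25/51.

25/51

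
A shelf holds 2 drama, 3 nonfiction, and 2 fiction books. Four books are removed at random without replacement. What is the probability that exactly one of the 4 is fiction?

4/7

One ordering (fiction drawn first) has probability 2/7 × 5/6 × 4/5 × 3/4 = 120/840 = 1/7.
There are C(4,1) = 4 such orderings, each equally likely, so P = 4 × 1/7 = 4/7.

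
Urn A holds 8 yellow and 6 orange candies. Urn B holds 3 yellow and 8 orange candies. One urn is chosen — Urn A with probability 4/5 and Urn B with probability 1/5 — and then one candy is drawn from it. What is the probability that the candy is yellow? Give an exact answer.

197/385

From Urn A: P(yellow) = 8/14.
From Urn B: P(yellow) = 3/11.
Total probability = (4/5)(8/14) + (1/5)(3/11) = 197/385.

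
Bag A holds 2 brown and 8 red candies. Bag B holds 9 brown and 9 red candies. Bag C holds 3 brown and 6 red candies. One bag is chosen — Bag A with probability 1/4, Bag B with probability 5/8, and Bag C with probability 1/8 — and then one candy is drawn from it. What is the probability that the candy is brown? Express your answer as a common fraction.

From Bag A: P(brown) = 2/10.
From Bag B: P(brown) = 9/18.
From Bag C: P(brown) = 3/9.
Total probability = (1/4)(2/10) + (5/8)(9/18) + (1/8)(3/9) = 97/240.

97/240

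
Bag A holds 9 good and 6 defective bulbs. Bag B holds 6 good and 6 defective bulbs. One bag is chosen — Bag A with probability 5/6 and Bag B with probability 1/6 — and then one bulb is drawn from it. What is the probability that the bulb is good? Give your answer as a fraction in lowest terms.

From Bag A: P(good) = 9/15.
From Bag B: P(good) = 6/12.
Total probability = (5/6)(9/15) + (1/6)(6/12) = 7/12.

7/12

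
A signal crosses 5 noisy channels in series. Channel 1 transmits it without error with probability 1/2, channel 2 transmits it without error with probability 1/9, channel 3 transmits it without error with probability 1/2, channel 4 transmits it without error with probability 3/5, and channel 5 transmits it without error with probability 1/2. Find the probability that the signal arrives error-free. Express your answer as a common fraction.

1/120

Each stage is reached only if all earlier stages succeed, so
P = 1/2 × 1/9 × 1/2 × 3/5 × 1/2 = 3/360 = 1/120.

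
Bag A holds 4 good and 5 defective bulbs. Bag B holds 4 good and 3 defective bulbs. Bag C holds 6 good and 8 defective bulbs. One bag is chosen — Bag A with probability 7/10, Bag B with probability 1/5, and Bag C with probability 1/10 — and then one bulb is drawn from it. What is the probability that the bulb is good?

From Bag A: P(good) = 4/9.
From Bag B: P(good) = 4/7.
From Bag C: P(good) = 6/14.
Total probability = (7/10)(4/9) + (1/5)(4/7) + (1/10)(6/14) = 59/126.

59/126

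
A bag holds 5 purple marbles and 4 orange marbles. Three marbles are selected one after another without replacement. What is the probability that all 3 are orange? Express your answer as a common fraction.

P(all orange) = 4/9 × 3/8 × 2/7 = 24/504 = 1/21.

1/21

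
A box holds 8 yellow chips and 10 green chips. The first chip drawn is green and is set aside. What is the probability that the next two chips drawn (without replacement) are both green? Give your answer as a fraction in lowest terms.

With the first chip removed, 9 green remain out of 17.
P = 9/17 × 8/16 = 72/272 = 9/34.

9/34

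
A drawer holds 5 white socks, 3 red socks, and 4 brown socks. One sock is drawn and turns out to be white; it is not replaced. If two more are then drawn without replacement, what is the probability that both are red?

3/55

With the first sock removed, 3 red remain out of 11.
P = 3/11 × 2/10 = 6/110 = 3/55.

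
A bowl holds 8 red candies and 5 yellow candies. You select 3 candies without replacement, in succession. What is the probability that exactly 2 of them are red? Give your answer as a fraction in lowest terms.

One ordering (red drawn first) has probability 8/13 × 7/12 × 5/11 = 280/1716 = 70/429.
There are C(3,2) = 3 such orderings, each equally likely, so P = 3 × 70/429 = 70/143.

70/143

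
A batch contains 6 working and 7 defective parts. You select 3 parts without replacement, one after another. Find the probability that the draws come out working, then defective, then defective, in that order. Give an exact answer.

21/143

Each draw changes the counts, so multiply the conditional probabilities along the sequence:
P = 6/13 × 7/12 × 6/11 = 252/1716 = 21/143.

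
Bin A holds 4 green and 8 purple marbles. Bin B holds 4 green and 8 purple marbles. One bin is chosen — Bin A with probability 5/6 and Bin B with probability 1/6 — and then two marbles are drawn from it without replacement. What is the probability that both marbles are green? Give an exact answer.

1/11

From Bin A: P(both green) = (4/12)(3/11) = 1/11.
From Bin B: P(both green) = (4/12)(3/11) = 1/11.
Total probability = (5/6)(1/11) + (1/6)(1/11) = 1/11.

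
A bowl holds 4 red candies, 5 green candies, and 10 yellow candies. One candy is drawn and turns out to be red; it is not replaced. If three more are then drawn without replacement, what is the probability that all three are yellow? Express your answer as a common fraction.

With the first candy removed, 10 yellow remain out of 18.
P = 10/18 × 9/17 × 8/16 = 720/4896 = 5/34.

5/34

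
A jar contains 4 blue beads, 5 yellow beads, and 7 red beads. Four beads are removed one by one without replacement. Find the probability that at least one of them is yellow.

149/182

P(no yellow) = 11/16 × 10/15 × 9/14 × 8/13 = 7920/43680 = 33/182.
P(at least one) = 1 − 33/182 = 149/182.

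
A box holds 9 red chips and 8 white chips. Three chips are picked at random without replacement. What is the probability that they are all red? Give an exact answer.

21/170

P(all red) = 9/17 × 8/16 × 7/15 = 504/4080 = 21/170.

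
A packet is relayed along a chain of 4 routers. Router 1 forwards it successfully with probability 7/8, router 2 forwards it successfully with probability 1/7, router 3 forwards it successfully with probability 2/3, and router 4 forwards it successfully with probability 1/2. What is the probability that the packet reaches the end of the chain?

1/24

Each stage is reached only if all earlier stages succeed, so
P = 7/8 × 1/7 × 2/3 × 1/2 = 14/336 = 1/24.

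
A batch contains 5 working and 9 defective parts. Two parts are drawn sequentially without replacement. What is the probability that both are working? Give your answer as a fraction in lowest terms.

P(every draw is working) = 5/14 × 4/13 = 20/182 = 10/91.

10/91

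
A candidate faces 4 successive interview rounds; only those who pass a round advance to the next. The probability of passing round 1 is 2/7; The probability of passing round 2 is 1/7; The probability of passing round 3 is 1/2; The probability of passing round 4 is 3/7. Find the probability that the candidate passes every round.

3/343

The events are sequential, so multiply the conditional probabilities:
P = 2/7 × 1/7 × 1/2 × 3/7 = 6/686 = 3/343.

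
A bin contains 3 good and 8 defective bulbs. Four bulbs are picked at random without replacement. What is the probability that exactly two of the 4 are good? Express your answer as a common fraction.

14/55

One ordering (good drawn first) has probability 3/11 × 2/10 × 8/9 × 7/8 = 336/7920 = 7/165.
There are C(4,2) = 6 such orderings, each equally likely, so P = 6 × 7/165 = 14/55.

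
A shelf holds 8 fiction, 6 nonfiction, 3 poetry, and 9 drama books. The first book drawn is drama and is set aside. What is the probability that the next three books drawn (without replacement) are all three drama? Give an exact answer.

14/575

With the first book removed, 8 drama remain out of 25.
P = 8/25 × 7/24 × 6/23 = 336/13800 = 14/575.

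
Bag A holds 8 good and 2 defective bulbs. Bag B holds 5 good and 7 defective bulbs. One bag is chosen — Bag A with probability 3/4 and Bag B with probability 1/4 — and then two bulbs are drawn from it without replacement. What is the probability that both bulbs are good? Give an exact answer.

From Bag A: P(both good) = (8/10)(7/9) = 28/45.
From Bag B: P(both good) = (5/12)(4/11) = 5/33.
Total probability = (3/4)(28/45) + (1/4)(5/33) = 111/220.

111/220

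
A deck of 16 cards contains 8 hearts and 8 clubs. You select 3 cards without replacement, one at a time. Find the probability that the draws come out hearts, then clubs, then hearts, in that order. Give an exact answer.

Each draw changes the counts, so multiply the conditional probabilities along the sequence:
P = 8/16 × 8/15 × 7/14 = 448/3360 = 2/15.

2/15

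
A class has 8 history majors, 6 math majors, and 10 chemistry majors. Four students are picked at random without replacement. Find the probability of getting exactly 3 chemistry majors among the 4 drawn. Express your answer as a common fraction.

One ordering (chemistry majors drawn first) has probability 10/24 × 9/23 × 8/22 × 14/21 = 10080/255024 = 10/253.
There are C(4,3) = 4 such orderings, each equally likely, so P = 4 × 10/253 = 40/253.

40/253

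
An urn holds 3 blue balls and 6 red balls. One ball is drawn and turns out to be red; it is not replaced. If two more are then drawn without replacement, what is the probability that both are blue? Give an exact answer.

After the first draw, 3 of the remaining 8 balls are blue.
P = 3/8 × 2/7 = 6/56 = 3/28.

3/28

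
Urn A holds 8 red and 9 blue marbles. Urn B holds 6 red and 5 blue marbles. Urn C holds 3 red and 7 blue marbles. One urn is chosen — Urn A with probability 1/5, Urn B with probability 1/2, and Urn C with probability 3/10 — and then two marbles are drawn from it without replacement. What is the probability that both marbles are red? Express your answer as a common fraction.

From Urn A: P(both red) = (8/17)(7/16) = 7/34.
From Urn B: P(both red) = (6/11)(5/10) = 3/11.
From Urn C: P(both red) = (3/10)(2/9) = 1/15.
Total probability = (1/5)(7/34) + (1/2)(3/11) + (3/10)(1/15) = 1847/9350.

1847/9350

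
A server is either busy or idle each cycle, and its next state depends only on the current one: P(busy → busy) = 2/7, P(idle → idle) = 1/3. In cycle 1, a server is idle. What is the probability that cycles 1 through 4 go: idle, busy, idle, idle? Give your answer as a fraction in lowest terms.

10/63

Cycle 1 is given. For each transition, use the conditional probability from the current state:
P(busy | idle) = 2/3; P(idle | busy) = 5/7; P(idle | idle) = 1/3.
P = 2/3 × 5/7 × 1/3 = 10/63.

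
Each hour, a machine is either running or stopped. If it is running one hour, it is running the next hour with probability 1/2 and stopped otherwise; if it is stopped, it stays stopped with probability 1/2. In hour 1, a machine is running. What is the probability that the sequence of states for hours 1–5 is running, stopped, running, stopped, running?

Hour 1 is given. For each transition, use the conditional probability from the current state:
P(stopped | running) = 1/2; P(running | stopped) = 1/2; P(stopped | running) = 1/2; P(running | stopped) = 1/2.
P = 1/2 × 1/2 × 1/2 × 1/2 = 1/16.

1/16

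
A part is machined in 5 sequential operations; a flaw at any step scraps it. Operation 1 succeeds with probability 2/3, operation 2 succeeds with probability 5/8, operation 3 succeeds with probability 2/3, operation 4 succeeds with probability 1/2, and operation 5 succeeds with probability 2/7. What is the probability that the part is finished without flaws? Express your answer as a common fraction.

5/126

Each stage is reached only if all earlier stages succeed, so
P = 2/3 × 5/8 × 2/3 × 1/2 × 2/7 = 40/1008 = 5/126.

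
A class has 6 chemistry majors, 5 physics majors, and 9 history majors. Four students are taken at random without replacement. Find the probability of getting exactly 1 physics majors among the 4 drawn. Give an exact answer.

455/969

One ordering (a physics major drawn first) has probability 5/20 × 15/19 × 14/18 × 13/17 = 13650/116280 = 455/3876.
There are C(4,1) = 4 such orderings, each equally likely, so P = 4 × 455/3876 = 455/969.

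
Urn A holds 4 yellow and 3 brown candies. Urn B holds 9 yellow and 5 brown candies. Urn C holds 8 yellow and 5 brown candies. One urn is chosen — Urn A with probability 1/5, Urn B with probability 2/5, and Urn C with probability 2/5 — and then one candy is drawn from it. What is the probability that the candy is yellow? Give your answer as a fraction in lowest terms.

281/455

From Urn A: P(yellow) = 4/7.
From Urn B: P(yellow) = 9/14.
From Urn C: P(yellow) = 8/13.
Total probability = (1/5)(4/7) + (2/5)(9/14) + (2/5)(8/13) = 281/455.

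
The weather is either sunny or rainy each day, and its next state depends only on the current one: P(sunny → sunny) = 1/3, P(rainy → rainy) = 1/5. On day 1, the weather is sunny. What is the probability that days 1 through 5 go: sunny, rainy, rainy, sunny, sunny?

8/225

Day 1 is given. For each transition, use the conditional probability from the current state:
P(rainy | sunny) = 2/3; P(rainy | rainy) = 1/5; P(sunny | rainy) = 4/5; P(sunny | sunny) = 1/3.
P = 2/3 × 1/5 × 4/5 × 1/3 = 8/225.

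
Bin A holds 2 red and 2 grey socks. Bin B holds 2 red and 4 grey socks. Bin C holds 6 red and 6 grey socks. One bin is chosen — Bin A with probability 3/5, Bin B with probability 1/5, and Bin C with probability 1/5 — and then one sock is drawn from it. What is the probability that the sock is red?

7/15

From Bin A: P(red) = 2/4.
From Bin B: P(red) = 2/6.
From Bin C: P(red) = 6/12.
Total probability = (3/5)(2/4) + (1/5)(2/6) + (1/5)(6/12) = 7/15.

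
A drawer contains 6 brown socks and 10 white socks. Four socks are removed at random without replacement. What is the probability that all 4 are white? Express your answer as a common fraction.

3/26

P = 10/16 × 9/15 × 8/14 × 7/13 = 5040/43680 = 3/26.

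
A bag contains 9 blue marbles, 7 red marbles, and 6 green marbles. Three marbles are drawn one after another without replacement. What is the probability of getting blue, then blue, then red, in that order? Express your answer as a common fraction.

3/55

Chain rule:
P = 9/22 × 8/21 × 7/20 = 504/9240 = 3/55.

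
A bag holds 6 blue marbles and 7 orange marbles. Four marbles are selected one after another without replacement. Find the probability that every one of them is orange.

P(all orange) = 7/13 × 6/12 × 5/11 × 4/10 = 840/17160 = 7/143.

7/143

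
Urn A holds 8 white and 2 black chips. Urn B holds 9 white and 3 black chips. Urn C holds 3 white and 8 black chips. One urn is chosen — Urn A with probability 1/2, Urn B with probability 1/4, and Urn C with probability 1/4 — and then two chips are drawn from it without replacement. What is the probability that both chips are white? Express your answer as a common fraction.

From Urn A: P(both white) = (8/10)(7/9) = 28/45.
From Urn B: P(both white) = (9/12)(8/11) = 6/11.
From Urn C: P(both white) = (3/11)(2/10) = 3/55.
Total probability = (1/2)(28/45) + (1/4)(6/11) + (1/4)(3/55) = 83/180.

83/180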